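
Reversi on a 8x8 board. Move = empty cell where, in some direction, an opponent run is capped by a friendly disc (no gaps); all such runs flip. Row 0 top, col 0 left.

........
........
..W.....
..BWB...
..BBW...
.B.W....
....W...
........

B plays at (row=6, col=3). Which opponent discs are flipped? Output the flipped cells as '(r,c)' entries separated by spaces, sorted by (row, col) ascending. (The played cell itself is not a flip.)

Dir NW: first cell '.' (not opp) -> no flip
Dir N: opp run (5,3) capped by B -> flip
Dir NE: first cell '.' (not opp) -> no flip
Dir W: first cell '.' (not opp) -> no flip
Dir E: opp run (6,4), next='.' -> no flip
Dir SW: first cell '.' (not opp) -> no flip
Dir S: first cell '.' (not opp) -> no flip
Dir SE: first cell '.' (not opp) -> no flip

Answer: (5,3)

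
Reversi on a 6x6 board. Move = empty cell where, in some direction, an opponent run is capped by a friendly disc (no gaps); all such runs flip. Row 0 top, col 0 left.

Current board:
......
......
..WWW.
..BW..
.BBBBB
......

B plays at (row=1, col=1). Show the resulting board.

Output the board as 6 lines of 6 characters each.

Place B at (1,1); scan 8 dirs for brackets.
Dir NW: first cell '.' (not opp) -> no flip
Dir N: first cell '.' (not opp) -> no flip
Dir NE: first cell '.' (not opp) -> no flip
Dir W: first cell '.' (not opp) -> no flip
Dir E: first cell '.' (not opp) -> no flip
Dir SW: first cell '.' (not opp) -> no flip
Dir S: first cell '.' (not opp) -> no flip
Dir SE: opp run (2,2) (3,3) capped by B -> flip
All flips: (2,2) (3,3)

Answer: ......
.B....
..BWW.
..BB..
.BBBBB
......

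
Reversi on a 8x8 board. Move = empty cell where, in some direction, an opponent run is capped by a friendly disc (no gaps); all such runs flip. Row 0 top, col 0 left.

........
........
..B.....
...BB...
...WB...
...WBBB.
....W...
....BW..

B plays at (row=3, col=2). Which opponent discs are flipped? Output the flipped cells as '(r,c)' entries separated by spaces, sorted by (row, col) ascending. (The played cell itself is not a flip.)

Dir NW: first cell '.' (not opp) -> no flip
Dir N: first cell 'B' (not opp) -> no flip
Dir NE: first cell '.' (not opp) -> no flip
Dir W: first cell '.' (not opp) -> no flip
Dir E: first cell 'B' (not opp) -> no flip
Dir SW: first cell '.' (not opp) -> no flip
Dir S: first cell '.' (not opp) -> no flip
Dir SE: opp run (4,3) capped by B -> flip

Answer: (4,3)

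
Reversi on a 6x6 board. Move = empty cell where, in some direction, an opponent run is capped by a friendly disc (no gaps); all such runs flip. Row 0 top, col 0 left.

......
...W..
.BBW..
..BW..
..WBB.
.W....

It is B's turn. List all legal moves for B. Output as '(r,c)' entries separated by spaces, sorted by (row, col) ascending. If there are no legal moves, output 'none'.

(0,2): no bracket -> illegal
(0,3): flips 3 -> legal
(0,4): flips 1 -> legal
(1,2): no bracket -> illegal
(1,4): flips 1 -> legal
(2,4): flips 1 -> legal
(3,1): no bracket -> illegal
(3,4): flips 1 -> legal
(4,0): no bracket -> illegal
(4,1): flips 1 -> legal
(5,0): no bracket -> illegal
(5,2): flips 1 -> legal
(5,3): no bracket -> illegal

Answer: (0,3) (0,4) (1,4) (2,4) (3,4) (4,1) (5,2)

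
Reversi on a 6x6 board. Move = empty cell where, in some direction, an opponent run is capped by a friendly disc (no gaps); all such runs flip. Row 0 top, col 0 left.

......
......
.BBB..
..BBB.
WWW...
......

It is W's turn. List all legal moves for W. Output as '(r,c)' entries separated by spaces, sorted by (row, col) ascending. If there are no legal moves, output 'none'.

(1,0): no bracket -> illegal
(1,1): no bracket -> illegal
(1,2): flips 2 -> legal
(1,3): no bracket -> illegal
(1,4): flips 2 -> legal
(2,0): no bracket -> illegal
(2,4): flips 1 -> legal
(2,5): no bracket -> illegal
(3,0): no bracket -> illegal
(3,1): no bracket -> illegal
(3,5): no bracket -> illegal
(4,3): no bracket -> illegal
(4,4): no bracket -> illegal
(4,5): no bracket -> illegal

Answer: (1,2) (1,4) (2,4)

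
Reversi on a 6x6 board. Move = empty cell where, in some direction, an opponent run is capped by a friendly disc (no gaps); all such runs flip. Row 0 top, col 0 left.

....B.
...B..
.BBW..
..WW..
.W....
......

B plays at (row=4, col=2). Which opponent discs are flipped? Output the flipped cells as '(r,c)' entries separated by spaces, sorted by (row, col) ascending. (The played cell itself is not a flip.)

Dir NW: first cell '.' (not opp) -> no flip
Dir N: opp run (3,2) capped by B -> flip
Dir NE: opp run (3,3), next='.' -> no flip
Dir W: opp run (4,1), next='.' -> no flip
Dir E: first cell '.' (not opp) -> no flip
Dir SW: first cell '.' (not opp) -> no flip
Dir S: first cell '.' (not opp) -> no flip
Dir SE: first cell '.' (not opp) -> no flip

Answer: (3,2)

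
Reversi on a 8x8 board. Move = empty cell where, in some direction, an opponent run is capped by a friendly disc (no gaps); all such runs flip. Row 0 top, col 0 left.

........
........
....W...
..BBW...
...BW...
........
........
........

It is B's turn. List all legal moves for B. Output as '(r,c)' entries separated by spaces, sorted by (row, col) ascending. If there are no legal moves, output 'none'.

Answer: (1,5) (2,5) (3,5) (4,5) (5,5)

Derivation:
(1,3): no bracket -> illegal
(1,4): no bracket -> illegal
(1,5): flips 1 -> legal
(2,3): no bracket -> illegal
(2,5): flips 1 -> legal
(3,5): flips 1 -> legal
(4,5): flips 1 -> legal
(5,3): no bracket -> illegal
(5,4): no bracket -> illegal
(5,5): flips 1 -> legal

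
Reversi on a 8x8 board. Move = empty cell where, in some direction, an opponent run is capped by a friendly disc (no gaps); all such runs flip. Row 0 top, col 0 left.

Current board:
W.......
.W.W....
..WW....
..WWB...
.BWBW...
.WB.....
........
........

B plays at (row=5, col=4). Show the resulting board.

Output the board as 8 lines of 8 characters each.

Place B at (5,4); scan 8 dirs for brackets.
Dir NW: first cell 'B' (not opp) -> no flip
Dir N: opp run (4,4) capped by B -> flip
Dir NE: first cell '.' (not opp) -> no flip
Dir W: first cell '.' (not opp) -> no flip
Dir E: first cell '.' (not opp) -> no flip
Dir SW: first cell '.' (not opp) -> no flip
Dir S: first cell '.' (not opp) -> no flip
Dir SE: first cell '.' (not opp) -> no flip
All flips: (4,4)

Answer: W.......
.W.W....
..WW....
..WWB...
.BWBB...
.WB.B...
........
........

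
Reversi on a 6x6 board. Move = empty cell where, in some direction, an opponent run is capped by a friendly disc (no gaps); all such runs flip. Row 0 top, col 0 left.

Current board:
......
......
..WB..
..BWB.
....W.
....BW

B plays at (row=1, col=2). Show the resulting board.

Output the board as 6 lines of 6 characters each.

Place B at (1,2); scan 8 dirs for brackets.
Dir NW: first cell '.' (not opp) -> no flip
Dir N: first cell '.' (not opp) -> no flip
Dir NE: first cell '.' (not opp) -> no flip
Dir W: first cell '.' (not opp) -> no flip
Dir E: first cell '.' (not opp) -> no flip
Dir SW: first cell '.' (not opp) -> no flip
Dir S: opp run (2,2) capped by B -> flip
Dir SE: first cell 'B' (not opp) -> no flip
All flips: (2,2)

Answer: ......
..B...
..BB..
..BWB.
....W.
....BW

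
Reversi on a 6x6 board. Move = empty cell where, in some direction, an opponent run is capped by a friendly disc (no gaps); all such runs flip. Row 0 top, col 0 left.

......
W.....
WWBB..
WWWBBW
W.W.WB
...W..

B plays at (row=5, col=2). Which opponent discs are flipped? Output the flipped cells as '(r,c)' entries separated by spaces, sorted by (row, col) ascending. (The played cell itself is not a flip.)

Answer: (3,2) (4,2)

Derivation:
Dir NW: first cell '.' (not opp) -> no flip
Dir N: opp run (4,2) (3,2) capped by B -> flip
Dir NE: first cell '.' (not opp) -> no flip
Dir W: first cell '.' (not opp) -> no flip
Dir E: opp run (5,3), next='.' -> no flip
Dir SW: edge -> no flip
Dir S: edge -> no flip
Dir SE: edge -> no flip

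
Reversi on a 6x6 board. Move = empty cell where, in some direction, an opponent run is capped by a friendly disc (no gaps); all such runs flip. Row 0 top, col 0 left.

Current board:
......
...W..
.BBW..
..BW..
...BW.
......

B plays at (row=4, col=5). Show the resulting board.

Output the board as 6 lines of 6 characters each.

Place B at (4,5); scan 8 dirs for brackets.
Dir NW: first cell '.' (not opp) -> no flip
Dir N: first cell '.' (not opp) -> no flip
Dir NE: edge -> no flip
Dir W: opp run (4,4) capped by B -> flip
Dir E: edge -> no flip
Dir SW: first cell '.' (not opp) -> no flip
Dir S: first cell '.' (not opp) -> no flip
Dir SE: edge -> no flip
All flips: (4,4)

Answer: ......
...W..
.BBW..
..BW..
...BBB
......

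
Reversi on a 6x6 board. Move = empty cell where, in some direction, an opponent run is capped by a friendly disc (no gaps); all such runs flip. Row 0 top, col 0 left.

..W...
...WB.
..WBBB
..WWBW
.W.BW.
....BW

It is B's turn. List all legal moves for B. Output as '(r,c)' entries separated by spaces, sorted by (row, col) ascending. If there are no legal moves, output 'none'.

Answer: (0,3) (1,2) (2,1) (3,1) (4,2) (4,5) (5,0)

Derivation:
(0,1): no bracket -> illegal
(0,3): flips 1 -> legal
(0,4): no bracket -> illegal
(1,1): no bracket -> illegal
(1,2): flips 1 -> legal
(2,1): flips 2 -> legal
(3,0): no bracket -> illegal
(3,1): flips 2 -> legal
(4,0): no bracket -> illegal
(4,2): flips 1 -> legal
(4,5): flips 2 -> legal
(5,0): flips 2 -> legal
(5,1): no bracket -> illegal
(5,2): no bracket -> illegal
(5,3): no bracket -> illegal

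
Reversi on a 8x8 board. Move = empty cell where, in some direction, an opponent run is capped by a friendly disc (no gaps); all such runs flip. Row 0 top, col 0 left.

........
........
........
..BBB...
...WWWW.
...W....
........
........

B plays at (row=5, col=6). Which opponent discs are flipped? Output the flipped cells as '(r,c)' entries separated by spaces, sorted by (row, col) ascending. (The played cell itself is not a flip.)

Dir NW: opp run (4,5) capped by B -> flip
Dir N: opp run (4,6), next='.' -> no flip
Dir NE: first cell '.' (not opp) -> no flip
Dir W: first cell '.' (not opp) -> no flip
Dir E: first cell '.' (not opp) -> no flip
Dir SW: first cell '.' (not opp) -> no flip
Dir S: first cell '.' (not opp) -> no flip
Dir SE: first cell '.' (not opp) -> no flip

Answer: (4,5)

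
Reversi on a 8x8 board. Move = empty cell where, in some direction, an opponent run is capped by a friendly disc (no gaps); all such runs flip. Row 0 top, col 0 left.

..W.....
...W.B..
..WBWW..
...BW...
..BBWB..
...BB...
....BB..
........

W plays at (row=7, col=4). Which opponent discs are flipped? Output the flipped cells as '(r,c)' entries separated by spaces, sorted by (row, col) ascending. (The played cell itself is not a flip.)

Answer: (5,4) (6,4)

Derivation:
Dir NW: first cell '.' (not opp) -> no flip
Dir N: opp run (6,4) (5,4) capped by W -> flip
Dir NE: opp run (6,5), next='.' -> no flip
Dir W: first cell '.' (not opp) -> no flip
Dir E: first cell '.' (not opp) -> no flip
Dir SW: edge -> no flip
Dir S: edge -> no flip
Dir SE: edge -> no flip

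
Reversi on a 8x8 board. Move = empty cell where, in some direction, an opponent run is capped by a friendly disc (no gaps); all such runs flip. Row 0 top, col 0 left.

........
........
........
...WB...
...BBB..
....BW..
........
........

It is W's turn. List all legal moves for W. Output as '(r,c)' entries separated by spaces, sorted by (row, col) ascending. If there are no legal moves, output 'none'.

(2,3): no bracket -> illegal
(2,4): no bracket -> illegal
(2,5): no bracket -> illegal
(3,2): no bracket -> illegal
(3,5): flips 2 -> legal
(3,6): no bracket -> illegal
(4,2): no bracket -> illegal
(4,6): no bracket -> illegal
(5,2): no bracket -> illegal
(5,3): flips 2 -> legal
(5,6): no bracket -> illegal
(6,3): no bracket -> illegal
(6,4): no bracket -> illegal
(6,5): no bracket -> illegal

Answer: (3,5) (5,3)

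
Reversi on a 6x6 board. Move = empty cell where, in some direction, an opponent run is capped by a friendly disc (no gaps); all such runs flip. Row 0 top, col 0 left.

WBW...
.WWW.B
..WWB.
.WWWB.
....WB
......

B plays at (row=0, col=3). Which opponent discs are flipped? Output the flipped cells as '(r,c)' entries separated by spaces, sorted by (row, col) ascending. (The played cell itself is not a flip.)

Dir NW: edge -> no flip
Dir N: edge -> no flip
Dir NE: edge -> no flip
Dir W: opp run (0,2) capped by B -> flip
Dir E: first cell '.' (not opp) -> no flip
Dir SW: opp run (1,2), next='.' -> no flip
Dir S: opp run (1,3) (2,3) (3,3), next='.' -> no flip
Dir SE: first cell '.' (not opp) -> no flip

Answer: (0,2)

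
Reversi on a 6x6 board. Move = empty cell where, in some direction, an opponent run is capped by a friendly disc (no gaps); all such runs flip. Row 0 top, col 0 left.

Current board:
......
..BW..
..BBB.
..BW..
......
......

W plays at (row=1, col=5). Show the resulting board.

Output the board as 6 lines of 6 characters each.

Answer: ......
..BW.W
..BBW.
..BW..
......
......

Derivation:
Place W at (1,5); scan 8 dirs for brackets.
Dir NW: first cell '.' (not opp) -> no flip
Dir N: first cell '.' (not opp) -> no flip
Dir NE: edge -> no flip
Dir W: first cell '.' (not opp) -> no flip
Dir E: edge -> no flip
Dir SW: opp run (2,4) capped by W -> flip
Dir S: first cell '.' (not opp) -> no flip
Dir SE: edge -> no flip
All flips: (2,4)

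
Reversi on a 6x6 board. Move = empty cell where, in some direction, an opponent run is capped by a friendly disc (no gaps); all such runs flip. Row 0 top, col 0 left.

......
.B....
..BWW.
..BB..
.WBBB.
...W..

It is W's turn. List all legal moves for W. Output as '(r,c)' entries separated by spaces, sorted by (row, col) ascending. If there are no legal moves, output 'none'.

(0,0): no bracket -> illegal
(0,1): no bracket -> illegal
(0,2): no bracket -> illegal
(1,0): no bracket -> illegal
(1,2): no bracket -> illegal
(1,3): no bracket -> illegal
(2,0): no bracket -> illegal
(2,1): flips 1 -> legal
(3,1): flips 1 -> legal
(3,4): no bracket -> illegal
(3,5): flips 1 -> legal
(4,5): flips 3 -> legal
(5,1): flips 2 -> legal
(5,2): no bracket -> illegal
(5,4): no bracket -> illegal
(5,5): no bracket -> illegal

Answer: (2,1) (3,1) (3,5) (4,5) (5,1)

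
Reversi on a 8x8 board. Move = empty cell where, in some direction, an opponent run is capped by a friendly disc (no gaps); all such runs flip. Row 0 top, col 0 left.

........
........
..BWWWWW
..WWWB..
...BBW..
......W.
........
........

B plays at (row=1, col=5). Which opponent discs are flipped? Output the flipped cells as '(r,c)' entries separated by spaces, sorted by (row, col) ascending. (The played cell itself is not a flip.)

Answer: (2,5)

Derivation:
Dir NW: first cell '.' (not opp) -> no flip
Dir N: first cell '.' (not opp) -> no flip
Dir NE: first cell '.' (not opp) -> no flip
Dir W: first cell '.' (not opp) -> no flip
Dir E: first cell '.' (not opp) -> no flip
Dir SW: opp run (2,4) (3,3), next='.' -> no flip
Dir S: opp run (2,5) capped by B -> flip
Dir SE: opp run (2,6), next='.' -> no flip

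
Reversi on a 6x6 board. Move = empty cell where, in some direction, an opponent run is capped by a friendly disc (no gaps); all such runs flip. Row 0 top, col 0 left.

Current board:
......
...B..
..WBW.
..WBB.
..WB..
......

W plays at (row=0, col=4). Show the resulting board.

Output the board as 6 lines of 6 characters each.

Answer: ....W.
...W..
..WBW.
..WBB.
..WB..
......

Derivation:
Place W at (0,4); scan 8 dirs for brackets.
Dir NW: edge -> no flip
Dir N: edge -> no flip
Dir NE: edge -> no flip
Dir W: first cell '.' (not opp) -> no flip
Dir E: first cell '.' (not opp) -> no flip
Dir SW: opp run (1,3) capped by W -> flip
Dir S: first cell '.' (not opp) -> no flip
Dir SE: first cell '.' (not opp) -> no flip
All flips: (1,3)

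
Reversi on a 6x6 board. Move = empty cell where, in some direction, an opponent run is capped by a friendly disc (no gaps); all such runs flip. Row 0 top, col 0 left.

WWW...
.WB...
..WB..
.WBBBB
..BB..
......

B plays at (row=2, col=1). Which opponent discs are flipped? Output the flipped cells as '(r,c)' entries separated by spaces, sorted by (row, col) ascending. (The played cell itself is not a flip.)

Dir NW: first cell '.' (not opp) -> no flip
Dir N: opp run (1,1) (0,1), next=edge -> no flip
Dir NE: first cell 'B' (not opp) -> no flip
Dir W: first cell '.' (not opp) -> no flip
Dir E: opp run (2,2) capped by B -> flip
Dir SW: first cell '.' (not opp) -> no flip
Dir S: opp run (3,1), next='.' -> no flip
Dir SE: first cell 'B' (not opp) -> no flip

Answer: (2,2)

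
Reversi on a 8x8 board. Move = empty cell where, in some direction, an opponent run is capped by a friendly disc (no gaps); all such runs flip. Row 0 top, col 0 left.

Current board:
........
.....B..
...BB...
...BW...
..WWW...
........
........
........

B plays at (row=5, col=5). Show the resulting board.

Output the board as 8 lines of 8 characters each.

Answer: ........
.....B..
...BB...
...BW...
..WWB...
.....B..
........
........

Derivation:
Place B at (5,5); scan 8 dirs for brackets.
Dir NW: opp run (4,4) capped by B -> flip
Dir N: first cell '.' (not opp) -> no flip
Dir NE: first cell '.' (not opp) -> no flip
Dir W: first cell '.' (not opp) -> no flip
Dir E: first cell '.' (not opp) -> no flip
Dir SW: first cell '.' (not opp) -> no flip
Dir S: first cell '.' (not opp) -> no flip
Dir SE: first cell '.' (not opp) -> no flip
All flips: (4,4)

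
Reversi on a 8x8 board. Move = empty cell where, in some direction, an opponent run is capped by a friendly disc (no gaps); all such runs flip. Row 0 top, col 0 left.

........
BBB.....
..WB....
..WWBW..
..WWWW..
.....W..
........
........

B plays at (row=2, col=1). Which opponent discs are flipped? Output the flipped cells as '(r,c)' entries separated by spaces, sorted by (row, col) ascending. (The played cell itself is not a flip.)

Answer: (2,2)

Derivation:
Dir NW: first cell 'B' (not opp) -> no flip
Dir N: first cell 'B' (not opp) -> no flip
Dir NE: first cell 'B' (not opp) -> no flip
Dir W: first cell '.' (not opp) -> no flip
Dir E: opp run (2,2) capped by B -> flip
Dir SW: first cell '.' (not opp) -> no flip
Dir S: first cell '.' (not opp) -> no flip
Dir SE: opp run (3,2) (4,3), next='.' -> no flip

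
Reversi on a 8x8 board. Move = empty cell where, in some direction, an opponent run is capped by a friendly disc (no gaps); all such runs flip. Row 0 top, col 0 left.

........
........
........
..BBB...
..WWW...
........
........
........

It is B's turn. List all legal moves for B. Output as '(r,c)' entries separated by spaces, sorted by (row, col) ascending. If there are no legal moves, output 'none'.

(3,1): no bracket -> illegal
(3,5): no bracket -> illegal
(4,1): no bracket -> illegal
(4,5): no bracket -> illegal
(5,1): flips 1 -> legal
(5,2): flips 2 -> legal
(5,3): flips 1 -> legal
(5,4): flips 2 -> legal
(5,5): flips 1 -> legal

Answer: (5,1) (5,2) (5,3) (5,4) (5,5)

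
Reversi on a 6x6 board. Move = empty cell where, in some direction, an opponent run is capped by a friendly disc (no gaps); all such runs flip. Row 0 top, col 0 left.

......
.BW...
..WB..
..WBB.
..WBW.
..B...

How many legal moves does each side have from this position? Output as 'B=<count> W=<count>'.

Answer: B=10 W=7

Derivation:
-- B to move --
(0,1): flips 1 -> legal
(0,2): flips 4 -> legal
(0,3): no bracket -> illegal
(1,3): flips 1 -> legal
(2,1): flips 2 -> legal
(3,1): flips 1 -> legal
(3,5): no bracket -> illegal
(4,1): flips 2 -> legal
(4,5): flips 1 -> legal
(5,1): flips 1 -> legal
(5,3): no bracket -> illegal
(5,4): flips 1 -> legal
(5,5): flips 1 -> legal
B mobility = 10
-- W to move --
(0,0): flips 1 -> legal
(0,1): no bracket -> illegal
(0,2): no bracket -> illegal
(1,0): flips 1 -> legal
(1,3): no bracket -> illegal
(1,4): flips 1 -> legal
(2,0): no bracket -> illegal
(2,1): no bracket -> illegal
(2,4): flips 3 -> legal
(2,5): no bracket -> illegal
(3,5): flips 2 -> legal
(4,1): no bracket -> illegal
(4,5): flips 2 -> legal
(5,1): no bracket -> illegal
(5,3): no bracket -> illegal
(5,4): flips 1 -> legal
W mobility = 7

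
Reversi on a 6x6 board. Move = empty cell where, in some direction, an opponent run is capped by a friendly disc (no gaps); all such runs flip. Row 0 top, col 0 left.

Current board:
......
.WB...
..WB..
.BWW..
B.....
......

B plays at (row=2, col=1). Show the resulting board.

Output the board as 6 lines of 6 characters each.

Answer: ......
.WB...
.BBB..
.BWW..
B.....
......

Derivation:
Place B at (2,1); scan 8 dirs for brackets.
Dir NW: first cell '.' (not opp) -> no flip
Dir N: opp run (1,1), next='.' -> no flip
Dir NE: first cell 'B' (not opp) -> no flip
Dir W: first cell '.' (not opp) -> no flip
Dir E: opp run (2,2) capped by B -> flip
Dir SW: first cell '.' (not opp) -> no flip
Dir S: first cell 'B' (not opp) -> no flip
Dir SE: opp run (3,2), next='.' -> no flip
All flips: (2,2)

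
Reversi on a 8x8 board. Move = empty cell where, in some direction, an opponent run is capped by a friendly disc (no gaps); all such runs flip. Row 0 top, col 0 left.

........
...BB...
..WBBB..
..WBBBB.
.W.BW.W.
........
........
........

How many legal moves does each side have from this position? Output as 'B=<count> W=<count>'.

-- B to move --
(1,1): flips 1 -> legal
(1,2): no bracket -> illegal
(2,1): flips 2 -> legal
(3,0): no bracket -> illegal
(3,1): flips 2 -> legal
(3,7): no bracket -> illegal
(4,0): no bracket -> illegal
(4,2): no bracket -> illegal
(4,5): flips 1 -> legal
(4,7): no bracket -> illegal
(5,0): flips 2 -> legal
(5,1): no bracket -> illegal
(5,2): no bracket -> illegal
(5,3): flips 1 -> legal
(5,4): flips 1 -> legal
(5,5): flips 1 -> legal
(5,6): flips 1 -> legal
(5,7): flips 1 -> legal
B mobility = 10
-- W to move --
(0,2): flips 3 -> legal
(0,3): no bracket -> illegal
(0,4): flips 4 -> legal
(0,5): flips 2 -> legal
(1,2): no bracket -> illegal
(1,5): no bracket -> illegal
(1,6): no bracket -> illegal
(2,6): flips 5 -> legal
(2,7): no bracket -> illegal
(3,7): flips 4 -> legal
(4,2): flips 1 -> legal
(4,5): no bracket -> illegal
(4,7): no bracket -> illegal
(5,2): no bracket -> illegal
(5,3): no bracket -> illegal
(5,4): flips 1 -> legal
W mobility = 7

Answer: B=10 W=7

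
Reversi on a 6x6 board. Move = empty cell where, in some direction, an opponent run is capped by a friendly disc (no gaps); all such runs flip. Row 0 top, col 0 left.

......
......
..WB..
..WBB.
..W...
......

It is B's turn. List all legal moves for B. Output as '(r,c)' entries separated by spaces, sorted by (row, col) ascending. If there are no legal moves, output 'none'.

(1,1): flips 1 -> legal
(1,2): no bracket -> illegal
(1,3): no bracket -> illegal
(2,1): flips 1 -> legal
(3,1): flips 1 -> legal
(4,1): flips 1 -> legal
(4,3): no bracket -> illegal
(5,1): flips 1 -> legal
(5,2): no bracket -> illegal
(5,3): no bracket -> illegal

Answer: (1,1) (2,1) (3,1) (4,1) (5,1)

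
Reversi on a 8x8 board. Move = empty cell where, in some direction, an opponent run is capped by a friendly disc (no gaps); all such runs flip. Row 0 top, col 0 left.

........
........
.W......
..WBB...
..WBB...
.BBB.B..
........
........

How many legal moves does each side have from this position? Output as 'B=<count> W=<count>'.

-- B to move --
(1,0): flips 2 -> legal
(1,1): no bracket -> illegal
(1,2): no bracket -> illegal
(2,0): no bracket -> illegal
(2,2): flips 2 -> legal
(2,3): no bracket -> illegal
(3,0): no bracket -> illegal
(3,1): flips 2 -> legal
(4,1): flips 1 -> legal
B mobility = 4
-- W to move --
(2,2): no bracket -> illegal
(2,3): no bracket -> illegal
(2,4): flips 1 -> legal
(2,5): no bracket -> illegal
(3,5): flips 2 -> legal
(4,0): no bracket -> illegal
(4,1): no bracket -> illegal
(4,5): flips 2 -> legal
(4,6): no bracket -> illegal
(5,0): no bracket -> illegal
(5,4): flips 1 -> legal
(5,6): no bracket -> illegal
(6,0): flips 1 -> legal
(6,1): no bracket -> illegal
(6,2): flips 1 -> legal
(6,3): no bracket -> illegal
(6,4): flips 1 -> legal
(6,5): no bracket -> illegal
(6,6): no bracket -> illegal
W mobility = 7

Answer: B=4 W=7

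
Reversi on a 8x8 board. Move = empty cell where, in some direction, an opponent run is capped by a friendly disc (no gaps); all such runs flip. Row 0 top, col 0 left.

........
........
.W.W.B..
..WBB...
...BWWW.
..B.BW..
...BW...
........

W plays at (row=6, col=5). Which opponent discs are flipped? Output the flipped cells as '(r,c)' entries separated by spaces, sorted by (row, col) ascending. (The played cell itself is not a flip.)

Dir NW: opp run (5,4) (4,3) capped by W -> flip
Dir N: first cell 'W' (not opp) -> no flip
Dir NE: first cell '.' (not opp) -> no flip
Dir W: first cell 'W' (not opp) -> no flip
Dir E: first cell '.' (not opp) -> no flip
Dir SW: first cell '.' (not opp) -> no flip
Dir S: first cell '.' (not opp) -> no flip
Dir SE: first cell '.' (not opp) -> no flip

Answer: (4,3) (5,4)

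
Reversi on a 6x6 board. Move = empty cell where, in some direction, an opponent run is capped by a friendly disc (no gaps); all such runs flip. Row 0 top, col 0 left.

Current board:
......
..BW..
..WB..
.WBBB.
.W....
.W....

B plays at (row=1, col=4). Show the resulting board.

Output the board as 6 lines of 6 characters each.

Answer: ......
..BBB.
..WB..
.WBBB.
.W....
.W....

Derivation:
Place B at (1,4); scan 8 dirs for brackets.
Dir NW: first cell '.' (not opp) -> no flip
Dir N: first cell '.' (not opp) -> no flip
Dir NE: first cell '.' (not opp) -> no flip
Dir W: opp run (1,3) capped by B -> flip
Dir E: first cell '.' (not opp) -> no flip
Dir SW: first cell 'B' (not opp) -> no flip
Dir S: first cell '.' (not opp) -> no flip
Dir SE: first cell '.' (not opp) -> no flip
All flips: (1,3)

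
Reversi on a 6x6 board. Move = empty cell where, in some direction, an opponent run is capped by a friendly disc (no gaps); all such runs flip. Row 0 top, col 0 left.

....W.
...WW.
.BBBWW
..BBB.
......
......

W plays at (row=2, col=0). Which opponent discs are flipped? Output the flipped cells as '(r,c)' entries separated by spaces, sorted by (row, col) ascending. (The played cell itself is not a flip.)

Answer: (2,1) (2,2) (2,3)

Derivation:
Dir NW: edge -> no flip
Dir N: first cell '.' (not opp) -> no flip
Dir NE: first cell '.' (not opp) -> no flip
Dir W: edge -> no flip
Dir E: opp run (2,1) (2,2) (2,3) capped by W -> flip
Dir SW: edge -> no flip
Dir S: first cell '.' (not opp) -> no flip
Dir SE: first cell '.' (not opp) -> no flip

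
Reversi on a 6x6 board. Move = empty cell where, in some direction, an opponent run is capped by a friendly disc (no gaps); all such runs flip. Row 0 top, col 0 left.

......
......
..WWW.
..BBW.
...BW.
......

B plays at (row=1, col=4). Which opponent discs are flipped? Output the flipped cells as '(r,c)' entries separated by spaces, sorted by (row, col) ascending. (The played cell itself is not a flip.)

Answer: (2,3)

Derivation:
Dir NW: first cell '.' (not opp) -> no flip
Dir N: first cell '.' (not opp) -> no flip
Dir NE: first cell '.' (not opp) -> no flip
Dir W: first cell '.' (not opp) -> no flip
Dir E: first cell '.' (not opp) -> no flip
Dir SW: opp run (2,3) capped by B -> flip
Dir S: opp run (2,4) (3,4) (4,4), next='.' -> no flip
Dir SE: first cell '.' (not opp) -> no flip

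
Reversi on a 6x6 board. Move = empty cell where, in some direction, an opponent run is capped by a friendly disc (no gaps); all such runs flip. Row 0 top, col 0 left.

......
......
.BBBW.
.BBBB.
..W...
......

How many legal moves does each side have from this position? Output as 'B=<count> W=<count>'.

Answer: B=6 W=3

Derivation:
-- B to move --
(1,3): no bracket -> illegal
(1,4): flips 1 -> legal
(1,5): flips 1 -> legal
(2,5): flips 1 -> legal
(3,5): no bracket -> illegal
(4,1): no bracket -> illegal
(4,3): no bracket -> illegal
(5,1): flips 1 -> legal
(5,2): flips 1 -> legal
(5,3): flips 1 -> legal
B mobility = 6
-- W to move --
(1,0): no bracket -> illegal
(1,1): no bracket -> illegal
(1,2): flips 2 -> legal
(1,3): no bracket -> illegal
(1,4): no bracket -> illegal
(2,0): flips 4 -> legal
(2,5): no bracket -> illegal
(3,0): no bracket -> illegal
(3,5): no bracket -> illegal
(4,0): no bracket -> illegal
(4,1): no bracket -> illegal
(4,3): no bracket -> illegal
(4,4): flips 1 -> legal
(4,5): no bracket -> illegal
W mobility = 3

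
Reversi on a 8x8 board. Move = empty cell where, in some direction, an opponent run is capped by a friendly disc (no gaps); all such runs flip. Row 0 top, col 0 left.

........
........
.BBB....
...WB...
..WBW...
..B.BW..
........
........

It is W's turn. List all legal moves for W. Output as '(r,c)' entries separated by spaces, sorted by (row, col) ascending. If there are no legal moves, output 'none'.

(1,0): no bracket -> illegal
(1,1): flips 1 -> legal
(1,2): no bracket -> illegal
(1,3): flips 1 -> legal
(1,4): no bracket -> illegal
(2,0): no bracket -> illegal
(2,4): flips 1 -> legal
(2,5): no bracket -> illegal
(3,0): no bracket -> illegal
(3,1): no bracket -> illegal
(3,2): no bracket -> illegal
(3,5): flips 1 -> legal
(4,1): no bracket -> illegal
(4,5): no bracket -> illegal
(5,1): no bracket -> illegal
(5,3): flips 2 -> legal
(6,1): no bracket -> illegal
(6,2): flips 1 -> legal
(6,3): no bracket -> illegal
(6,4): flips 1 -> legal
(6,5): no bracket -> illegal

Answer: (1,1) (1,3) (2,4) (3,5) (5,3) (6,2) (6,4)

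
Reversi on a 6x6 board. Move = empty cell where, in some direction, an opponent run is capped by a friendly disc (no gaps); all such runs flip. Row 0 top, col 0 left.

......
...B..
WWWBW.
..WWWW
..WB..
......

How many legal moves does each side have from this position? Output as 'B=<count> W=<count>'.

Answer: B=5 W=9

Derivation:
-- B to move --
(1,0): flips 2 -> legal
(1,1): no bracket -> illegal
(1,2): no bracket -> illegal
(1,4): no bracket -> illegal
(1,5): no bracket -> illegal
(2,5): flips 2 -> legal
(3,0): no bracket -> illegal
(3,1): flips 1 -> legal
(4,1): flips 2 -> legal
(4,4): no bracket -> illegal
(4,5): flips 1 -> legal
(5,1): no bracket -> illegal
(5,2): no bracket -> illegal
(5,3): no bracket -> illegal
B mobility = 5
-- W to move --
(0,2): flips 1 -> legal
(0,3): flips 2 -> legal
(0,4): flips 1 -> legal
(1,2): flips 1 -> legal
(1,4): flips 1 -> legal
(4,4): flips 1 -> legal
(5,2): flips 1 -> legal
(5,3): flips 1 -> legal
(5,4): flips 1 -> legal
W mobility = 9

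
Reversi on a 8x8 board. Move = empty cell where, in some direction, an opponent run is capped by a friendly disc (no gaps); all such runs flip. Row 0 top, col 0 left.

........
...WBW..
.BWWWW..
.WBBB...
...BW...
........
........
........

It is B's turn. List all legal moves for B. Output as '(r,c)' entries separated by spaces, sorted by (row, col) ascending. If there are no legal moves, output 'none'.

(0,2): no bracket -> illegal
(0,3): flips 2 -> legal
(0,4): no bracket -> illegal
(0,5): no bracket -> illegal
(0,6): flips 2 -> legal
(1,1): flips 1 -> legal
(1,2): flips 3 -> legal
(1,6): flips 2 -> legal
(2,0): no bracket -> illegal
(2,6): flips 4 -> legal
(3,0): flips 1 -> legal
(3,5): no bracket -> illegal
(3,6): flips 1 -> legal
(4,0): no bracket -> illegal
(4,1): flips 1 -> legal
(4,2): no bracket -> illegal
(4,5): flips 1 -> legal
(5,3): no bracket -> illegal
(5,4): flips 1 -> legal
(5,5): flips 1 -> legal

Answer: (0,3) (0,6) (1,1) (1,2) (1,6) (2,6) (3,0) (3,6) (4,1) (4,5) (5,4) (5,5)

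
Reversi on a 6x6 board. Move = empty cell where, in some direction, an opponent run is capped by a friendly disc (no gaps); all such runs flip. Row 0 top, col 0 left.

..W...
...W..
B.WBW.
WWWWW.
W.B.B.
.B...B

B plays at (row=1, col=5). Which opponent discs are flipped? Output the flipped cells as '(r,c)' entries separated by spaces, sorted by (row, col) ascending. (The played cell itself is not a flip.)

Dir NW: first cell '.' (not opp) -> no flip
Dir N: first cell '.' (not opp) -> no flip
Dir NE: edge -> no flip
Dir W: first cell '.' (not opp) -> no flip
Dir E: edge -> no flip
Dir SW: opp run (2,4) (3,3) capped by B -> flip
Dir S: first cell '.' (not opp) -> no flip
Dir SE: edge -> no flip

Answer: (2,4) (3,3)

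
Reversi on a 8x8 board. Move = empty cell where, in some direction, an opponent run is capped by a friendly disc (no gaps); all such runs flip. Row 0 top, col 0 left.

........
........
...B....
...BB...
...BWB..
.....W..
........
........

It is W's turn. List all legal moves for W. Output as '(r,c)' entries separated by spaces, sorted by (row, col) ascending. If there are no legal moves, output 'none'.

(1,2): no bracket -> illegal
(1,3): no bracket -> illegal
(1,4): no bracket -> illegal
(2,2): flips 1 -> legal
(2,4): flips 1 -> legal
(2,5): no bracket -> illegal
(3,2): no bracket -> illegal
(3,5): flips 1 -> legal
(3,6): no bracket -> illegal
(4,2): flips 1 -> legal
(4,6): flips 1 -> legal
(5,2): no bracket -> illegal
(5,3): no bracket -> illegal
(5,4): no bracket -> illegal
(5,6): no bracket -> illegal

Answer: (2,2) (2,4) (3,5) (4,2) (4,6)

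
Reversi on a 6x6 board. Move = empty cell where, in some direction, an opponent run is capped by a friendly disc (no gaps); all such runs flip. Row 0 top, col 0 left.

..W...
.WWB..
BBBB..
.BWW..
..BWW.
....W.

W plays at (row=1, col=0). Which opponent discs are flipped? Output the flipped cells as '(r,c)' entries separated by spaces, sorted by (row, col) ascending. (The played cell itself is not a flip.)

Answer: (2,1)

Derivation:
Dir NW: edge -> no flip
Dir N: first cell '.' (not opp) -> no flip
Dir NE: first cell '.' (not opp) -> no flip
Dir W: edge -> no flip
Dir E: first cell 'W' (not opp) -> no flip
Dir SW: edge -> no flip
Dir S: opp run (2,0), next='.' -> no flip
Dir SE: opp run (2,1) capped by W -> flip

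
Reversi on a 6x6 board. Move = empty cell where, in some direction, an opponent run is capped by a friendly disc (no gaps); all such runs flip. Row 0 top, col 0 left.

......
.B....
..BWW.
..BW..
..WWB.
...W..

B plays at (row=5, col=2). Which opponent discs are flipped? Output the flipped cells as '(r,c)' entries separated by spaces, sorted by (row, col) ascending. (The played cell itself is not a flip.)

Answer: (4,2)

Derivation:
Dir NW: first cell '.' (not opp) -> no flip
Dir N: opp run (4,2) capped by B -> flip
Dir NE: opp run (4,3), next='.' -> no flip
Dir W: first cell '.' (not opp) -> no flip
Dir E: opp run (5,3), next='.' -> no flip
Dir SW: edge -> no flip
Dir S: edge -> no flip
Dir SE: edge -> no flip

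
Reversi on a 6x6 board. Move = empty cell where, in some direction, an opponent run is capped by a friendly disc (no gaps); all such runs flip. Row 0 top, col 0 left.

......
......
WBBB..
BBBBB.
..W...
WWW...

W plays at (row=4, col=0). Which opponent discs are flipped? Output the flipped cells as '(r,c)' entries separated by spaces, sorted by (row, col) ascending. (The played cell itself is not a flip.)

Dir NW: edge -> no flip
Dir N: opp run (3,0) capped by W -> flip
Dir NE: opp run (3,1) (2,2), next='.' -> no flip
Dir W: edge -> no flip
Dir E: first cell '.' (not opp) -> no flip
Dir SW: edge -> no flip
Dir S: first cell 'W' (not opp) -> no flip
Dir SE: first cell 'W' (not opp) -> no flip

Answer: (3,0)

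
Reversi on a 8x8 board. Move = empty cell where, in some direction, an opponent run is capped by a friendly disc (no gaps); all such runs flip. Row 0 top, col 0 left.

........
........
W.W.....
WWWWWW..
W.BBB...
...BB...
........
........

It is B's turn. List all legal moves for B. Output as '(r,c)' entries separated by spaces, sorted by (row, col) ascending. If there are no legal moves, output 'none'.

Answer: (1,1) (1,2) (2,1) (2,3) (2,4) (2,5) (2,6)

Derivation:
(1,0): no bracket -> illegal
(1,1): flips 2 -> legal
(1,2): flips 2 -> legal
(1,3): no bracket -> illegal
(2,1): flips 1 -> legal
(2,3): flips 1 -> legal
(2,4): flips 2 -> legal
(2,5): flips 1 -> legal
(2,6): flips 1 -> legal
(3,6): no bracket -> illegal
(4,1): no bracket -> illegal
(4,5): no bracket -> illegal
(4,6): no bracket -> illegal
(5,0): no bracket -> illegal
(5,1): no bracket -> illegal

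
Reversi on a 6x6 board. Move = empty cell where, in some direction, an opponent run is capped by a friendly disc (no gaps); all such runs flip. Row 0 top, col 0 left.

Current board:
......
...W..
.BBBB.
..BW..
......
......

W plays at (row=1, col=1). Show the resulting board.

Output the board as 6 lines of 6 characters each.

Place W at (1,1); scan 8 dirs for brackets.
Dir NW: first cell '.' (not opp) -> no flip
Dir N: first cell '.' (not opp) -> no flip
Dir NE: first cell '.' (not opp) -> no flip
Dir W: first cell '.' (not opp) -> no flip
Dir E: first cell '.' (not opp) -> no flip
Dir SW: first cell '.' (not opp) -> no flip
Dir S: opp run (2,1), next='.' -> no flip
Dir SE: opp run (2,2) capped by W -> flip
All flips: (2,2)

Answer: ......
.W.W..
.BWBB.
..BW..
......
......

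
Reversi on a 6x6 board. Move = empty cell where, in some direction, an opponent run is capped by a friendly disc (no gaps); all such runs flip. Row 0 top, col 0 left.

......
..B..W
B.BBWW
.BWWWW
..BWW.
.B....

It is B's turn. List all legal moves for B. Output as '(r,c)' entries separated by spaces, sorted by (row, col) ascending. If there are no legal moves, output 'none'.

Answer: (4,1) (4,5) (5,3) (5,5)

Derivation:
(0,4): no bracket -> illegal
(0,5): no bracket -> illegal
(1,3): no bracket -> illegal
(1,4): no bracket -> illegal
(2,1): no bracket -> illegal
(4,1): flips 1 -> legal
(4,5): flips 3 -> legal
(5,2): no bracket -> illegal
(5,3): flips 2 -> legal
(5,4): no bracket -> illegal
(5,5): flips 2 -> legal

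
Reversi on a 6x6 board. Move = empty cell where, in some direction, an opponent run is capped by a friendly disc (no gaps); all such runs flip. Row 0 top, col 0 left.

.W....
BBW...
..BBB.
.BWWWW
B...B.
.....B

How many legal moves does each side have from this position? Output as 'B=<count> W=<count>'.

Answer: B=6 W=8

Derivation:
-- B to move --
(0,0): no bracket -> illegal
(0,2): flips 1 -> legal
(0,3): no bracket -> illegal
(1,3): flips 1 -> legal
(2,1): no bracket -> illegal
(2,5): no bracket -> illegal
(4,1): flips 1 -> legal
(4,2): flips 2 -> legal
(4,3): flips 1 -> legal
(4,5): flips 1 -> legal
B mobility = 6
-- W to move --
(0,0): flips 2 -> legal
(0,2): no bracket -> illegal
(1,3): flips 2 -> legal
(1,4): flips 2 -> legal
(1,5): flips 1 -> legal
(2,0): no bracket -> illegal
(2,1): flips 1 -> legal
(2,5): no bracket -> illegal
(3,0): flips 1 -> legal
(4,1): no bracket -> illegal
(4,2): no bracket -> illegal
(4,3): no bracket -> illegal
(4,5): no bracket -> illegal
(5,0): no bracket -> illegal
(5,1): no bracket -> illegal
(5,3): flips 1 -> legal
(5,4): flips 1 -> legal
W mobility = 8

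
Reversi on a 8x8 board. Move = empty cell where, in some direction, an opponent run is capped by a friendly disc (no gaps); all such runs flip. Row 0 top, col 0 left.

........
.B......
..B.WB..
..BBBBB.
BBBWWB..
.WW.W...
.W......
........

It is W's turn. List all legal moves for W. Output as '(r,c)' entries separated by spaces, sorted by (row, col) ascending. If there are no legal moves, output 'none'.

Answer: (0,0) (1,2) (1,6) (2,1) (2,3) (2,6) (2,7) (3,0) (3,1) (4,6)

Derivation:
(0,0): flips 3 -> legal
(0,1): no bracket -> illegal
(0,2): no bracket -> illegal
(1,0): no bracket -> illegal
(1,2): flips 3 -> legal
(1,3): no bracket -> illegal
(1,4): no bracket -> illegal
(1,5): no bracket -> illegal
(1,6): flips 2 -> legal
(2,0): no bracket -> illegal
(2,1): flips 1 -> legal
(2,3): flips 1 -> legal
(2,6): flips 2 -> legal
(2,7): flips 2 -> legal
(3,0): flips 1 -> legal
(3,1): flips 1 -> legal
(3,7): no bracket -> illegal
(4,6): flips 2 -> legal
(4,7): no bracket -> illegal
(5,0): no bracket -> illegal
(5,3): no bracket -> illegal
(5,5): no bracket -> illegal
(5,6): no bracket -> illegal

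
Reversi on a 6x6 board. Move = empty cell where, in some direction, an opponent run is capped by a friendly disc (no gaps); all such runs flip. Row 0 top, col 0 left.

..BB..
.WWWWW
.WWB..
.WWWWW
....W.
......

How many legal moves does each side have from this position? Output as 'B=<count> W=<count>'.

-- B to move --
(0,0): no bracket -> illegal
(0,1): flips 1 -> legal
(0,4): no bracket -> illegal
(0,5): flips 1 -> legal
(1,0): no bracket -> illegal
(2,0): flips 3 -> legal
(2,4): flips 1 -> legal
(2,5): flips 1 -> legal
(3,0): flips 2 -> legal
(4,0): no bracket -> illegal
(4,1): flips 1 -> legal
(4,2): flips 3 -> legal
(4,3): flips 1 -> legal
(4,5): flips 1 -> legal
(5,3): no bracket -> illegal
(5,4): no bracket -> illegal
(5,5): no bracket -> illegal
B mobility = 10
-- W to move --
(0,1): no bracket -> illegal
(0,4): no bracket -> illegal
(2,4): flips 1 -> legal
W mobility = 1

Answer: B=10 W=1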